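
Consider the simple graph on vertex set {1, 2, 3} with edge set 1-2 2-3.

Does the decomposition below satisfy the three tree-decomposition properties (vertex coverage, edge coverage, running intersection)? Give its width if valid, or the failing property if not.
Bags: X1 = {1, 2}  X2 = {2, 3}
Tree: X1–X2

Yes; width 1.

Every vertex of G appears in some bag (union = {1, 2, 3}); every edge is covered by a bag; and for each vertex v the set of bags containing v is connected in the bag tree. The decomposition is therefore valid. The largest bag has 2 vertices, so the width is 1.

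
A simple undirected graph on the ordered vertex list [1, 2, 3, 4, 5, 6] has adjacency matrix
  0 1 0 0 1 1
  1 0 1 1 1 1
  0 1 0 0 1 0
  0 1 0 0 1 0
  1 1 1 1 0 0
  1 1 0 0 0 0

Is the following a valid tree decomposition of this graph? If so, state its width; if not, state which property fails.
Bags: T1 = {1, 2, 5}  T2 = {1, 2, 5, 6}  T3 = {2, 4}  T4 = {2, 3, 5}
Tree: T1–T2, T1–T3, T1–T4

A tree decomposition must satisfy three properties: every vertex lies in some bag; for every edge, both endpoints lie together in some bag; and for every vertex, the bags containing it form a connected subtree. Here edge (5,4) lies in no bag, so the decomposition is invalid.

No — edge (5,4) lies in no bag.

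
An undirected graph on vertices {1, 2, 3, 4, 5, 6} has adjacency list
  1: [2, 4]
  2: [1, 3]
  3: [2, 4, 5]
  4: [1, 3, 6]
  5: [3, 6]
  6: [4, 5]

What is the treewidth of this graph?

2

A width-2 tree decomposition is:
Bags: B1 = {1, 2, 3}  B2 = {1, 3, 4}  B3 = {3, 4, 5}  B4 = {4, 5, 6}
Tree: B1–B2, B2–B3, B3–B4
The largest bag has 3 vertices, giving width 2; this decomposition certifies tw(G) ≤ 2. The edges 2–1–4–3–2 form a cycle, so G is not a tree and its treewidth is at least 2. Therefore the treewidth is 2.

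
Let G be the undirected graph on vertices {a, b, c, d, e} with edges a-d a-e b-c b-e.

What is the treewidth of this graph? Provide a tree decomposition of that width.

The largest bag has 2 vertices, giving width 1; this decomposition certifies tw(G) ≤ 1. Since G has at least one edge (e.g. e–b), it is not an edgeless graph, so tw(G) ≥ 1. Therefore the treewidth is 1.

Treewidth 1.
One such decomposition:
Bags: B1 = {b, e}  B2 = {a, e}  B3 = {a, d}  B4 = {b, c}
Tree: B1–B2, B2–B3, B1–B4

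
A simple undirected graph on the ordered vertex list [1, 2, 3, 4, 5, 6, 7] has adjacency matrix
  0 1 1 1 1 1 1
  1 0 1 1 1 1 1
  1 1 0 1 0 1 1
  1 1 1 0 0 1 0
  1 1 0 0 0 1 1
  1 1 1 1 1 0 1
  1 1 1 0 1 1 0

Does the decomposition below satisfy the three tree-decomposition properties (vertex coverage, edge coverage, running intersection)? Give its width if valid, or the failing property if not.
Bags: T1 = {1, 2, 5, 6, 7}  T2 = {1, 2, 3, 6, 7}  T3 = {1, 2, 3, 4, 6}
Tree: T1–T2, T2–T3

Vertex coverage: the bags together contain {1, 2, 3, 4, 5, 6, 7}, the full vertex set. Edge coverage: each edge of G has both endpoints in at least one bag. Running intersection: for every vertex, the bags containing it form a connected subtree. All three properties hold, so this is a valid tree decomposition of width max|bag| − 1 = 4, and hence tw(G) ≤ 4.

Yes; width 4.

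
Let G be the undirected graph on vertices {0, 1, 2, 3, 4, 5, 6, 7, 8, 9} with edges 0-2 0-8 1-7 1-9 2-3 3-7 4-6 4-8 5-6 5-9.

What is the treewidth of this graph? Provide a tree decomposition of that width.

Treewidth 2.
One such decomposition:
Bags: B1 = {1, 7, 9}  B2 = {3, 7, 9}  B3 = {2, 3, 9}  B4 = {0, 2, 9}  B5 = {0, 8, 9}  B6 = {4, 8, 9}  B7 = {4, 6, 9}  B8 = {5, 6, 9}
Tree: B1–B2, B2–B3, B3–B4, B4–B5, B5–B6, B6–B7, B7–B8

The largest bag has 3 vertices, giving width 2; this decomposition certifies tw(G) ≤ 2. The edges 9–1–7–3–2–0–8–4–6–5–9 form a cycle, so G is not a tree and its treewidth is at least 2. Combining the bounds, tw(G) = 2.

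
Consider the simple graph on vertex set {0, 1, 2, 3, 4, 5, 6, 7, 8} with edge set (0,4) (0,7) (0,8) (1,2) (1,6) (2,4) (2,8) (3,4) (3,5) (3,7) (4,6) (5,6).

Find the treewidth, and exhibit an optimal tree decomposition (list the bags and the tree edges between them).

Each bag holds 4 vertices, so the decomposition has width 3, which upper-bounds the treewidth. For the lower bound: the 4 vertex sets {0,7,8}, {2}, {4}, {1,3,5,6} are disjoint, each induces a connected subgraph, and every pair is joined by at least one edge of G. Contracting each set to a single vertex therefore yields K_{4} as a minor, and since treewidth is minor-monotone, tw(G) ≥ tw(K_{4}) = 3. Hence tw(G) = 3 exactly.

Treewidth 3.
One such decomposition:
Bags: B1 = {0, 2, 7, 8}  B2 = {0, 2, 4, 7}  B3 = {2, 3, 4, 7}  B4 = {1, 2, 3, 4}  B5 = {1, 3, 4, 6}  B6 = {1, 3, 5, 6}
Tree: B1–B2, B2–B3, B3–B4, B4–B5, B5–B6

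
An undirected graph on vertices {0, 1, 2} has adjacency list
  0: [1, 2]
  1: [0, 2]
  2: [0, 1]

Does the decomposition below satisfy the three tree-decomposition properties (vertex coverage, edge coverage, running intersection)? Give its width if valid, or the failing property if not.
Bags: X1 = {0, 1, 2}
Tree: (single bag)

Checking the three conditions: (i) the bags cover all of {0, 1, 2}; (ii) for each edge, some bag contains both endpoints; (iii) the bags containing any fixed vertex form a subtree. All hold, so the decomposition is valid with width 3 − 1 = 2.

Yes; width 2.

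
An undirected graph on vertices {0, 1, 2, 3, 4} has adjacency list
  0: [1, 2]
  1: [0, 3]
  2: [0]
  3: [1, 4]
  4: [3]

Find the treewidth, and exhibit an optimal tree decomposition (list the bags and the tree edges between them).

Each bag holds 2 vertices, so the decomposition has width 1, which upper-bounds the treewidth. G has an edge, so its treewidth is at least 1. The upper and lower bounds meet at 1, so that is the treewidth.

Treewidth 1.
Bags: B1 = {0, 2}  B2 = {0, 1}  B3 = {1, 3}  B4 = {3, 4}
Tree: B1–B2, B2–B3, B3–B4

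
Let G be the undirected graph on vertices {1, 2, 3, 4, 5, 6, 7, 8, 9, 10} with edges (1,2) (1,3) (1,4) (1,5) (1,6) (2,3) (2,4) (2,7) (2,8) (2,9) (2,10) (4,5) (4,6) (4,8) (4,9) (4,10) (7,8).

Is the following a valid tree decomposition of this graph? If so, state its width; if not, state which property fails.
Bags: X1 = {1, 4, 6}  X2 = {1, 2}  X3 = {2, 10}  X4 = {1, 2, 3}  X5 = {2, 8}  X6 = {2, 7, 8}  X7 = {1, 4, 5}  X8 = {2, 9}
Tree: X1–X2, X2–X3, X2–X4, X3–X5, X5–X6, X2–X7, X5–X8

No — edge (4,2) lies in no bag.

A tree decomposition must satisfy three properties: every vertex lies in some bag; for every edge, both endpoints lie together in some bag; and for every vertex, the bags containing it form a connected subtree. Here edge (4,2) lies in no bag, so the decomposition is invalid.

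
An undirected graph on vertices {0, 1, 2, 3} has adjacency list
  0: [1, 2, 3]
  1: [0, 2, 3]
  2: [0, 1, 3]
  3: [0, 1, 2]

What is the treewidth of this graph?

A width-3 tree decomposition is:
Bags: B1 = {0, 1, 2, 3}
Tree: (single bag)
A single bag containing all 4 vertices is trivially a valid decomposition of width 3. For the lower bound, the 4 vertices {0, 1, 2, 3} are pairwise adjacent, and any tree decomposition puts a clique entirely inside one bag — forcing width ≥ 3. The upper and lower bounds meet at 3, so that is the treewidth.

3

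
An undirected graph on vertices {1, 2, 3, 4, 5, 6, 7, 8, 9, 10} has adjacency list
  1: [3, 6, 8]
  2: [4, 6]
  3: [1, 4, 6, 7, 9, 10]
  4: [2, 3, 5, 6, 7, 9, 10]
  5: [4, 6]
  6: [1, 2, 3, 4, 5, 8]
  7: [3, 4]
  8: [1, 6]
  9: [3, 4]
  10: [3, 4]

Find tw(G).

A width-2 tree decomposition is:
Bags: B1 = {3, 4, 6}  B2 = {3, 4, 10}  B3 = {3, 4, 7}  B4 = {1, 3, 6}  B5 = {2, 4, 6}  B6 = {4, 5, 6}  B7 = {3, 4, 9}  B8 = {1, 6, 8}
Tree: B1–B2, B2–B3, B1–B4, B1–B5, B1–B6, B3–B7, B4–B8
Each bag holds 3 vertices, so the decomposition has width 2, which upper-bounds the treewidth. On the other hand G contains the 3-clique {1, 6, 8}. A clique must lie in a single bag of any decomposition, so no decomposition can have width below 2. Combining the bounds, tw(G) = 2.

2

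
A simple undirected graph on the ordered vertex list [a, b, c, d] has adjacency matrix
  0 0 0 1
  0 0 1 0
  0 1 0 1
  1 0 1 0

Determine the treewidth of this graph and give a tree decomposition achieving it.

Every bag has size at most 2, so the width is 2 − 1 = 1 and tw(G) ≤ 1. Since G has at least one edge (e.g. b–c), it is not an edgeless graph, so tw(G) ≥ 1. Combining the bounds, tw(G) = 1.

Treewidth 1.
Bags: B1 = {b, c}  B2 = {c, d}  B3 = {a, d}
Tree: B1–B2, B2–B3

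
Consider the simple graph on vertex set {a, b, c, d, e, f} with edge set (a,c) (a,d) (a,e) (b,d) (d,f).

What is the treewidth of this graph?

A width-1 tree decomposition is:
Bags: B1 = {a, e}  B2 = {a, d}  B3 = {b, d}  B4 = {d, f}  B5 = {a, c}
Tree: B1–B2, B2–B3, B3–B4, B2–B5
Each bag holds 2 vertices, so the decomposition has width 1, which upper-bounds the treewidth. Any graph with an edge has treewidth ≥ 1, and G has the edge e–a. The upper and lower bounds meet at 1, so that is the treewidth.

1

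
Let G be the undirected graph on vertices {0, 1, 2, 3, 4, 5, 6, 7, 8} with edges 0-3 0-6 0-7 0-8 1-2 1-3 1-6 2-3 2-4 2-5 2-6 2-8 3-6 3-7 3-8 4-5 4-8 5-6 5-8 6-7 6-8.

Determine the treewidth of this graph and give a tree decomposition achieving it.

Treewidth 3.
Bags: B1 = {0, 3, 6, 8}  B2 = {2, 3, 6, 8}  B3 = {1, 2, 3, 6}  B4 = {2, 5, 6, 8}  B5 = {0, 3, 6, 7}  B6 = {2, 4, 5, 8}
Tree: B1–B2, B2–B3, B2–B4, B1–B5, B4–B6

Every bag has size at most 4, so the width is 4 − 1 = 3 and tw(G) ≤ 3. Conversely, {2, 4, 5, 8} is a clique of size 4, and the vertices of any clique must share a bag in every tree decomposition; so some bag has ≥ 4 vertices and tw(G) ≥ 3. Therefore the treewidth is 3.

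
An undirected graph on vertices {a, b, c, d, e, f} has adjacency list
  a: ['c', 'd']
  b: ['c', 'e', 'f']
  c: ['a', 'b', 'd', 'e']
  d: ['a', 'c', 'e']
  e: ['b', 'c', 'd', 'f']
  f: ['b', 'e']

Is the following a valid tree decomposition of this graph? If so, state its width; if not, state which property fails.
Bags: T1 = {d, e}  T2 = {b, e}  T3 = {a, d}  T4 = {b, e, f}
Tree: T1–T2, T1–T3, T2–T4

No — vertex c appears in no bag.

A tree decomposition must satisfy three properties: every vertex lies in some bag; for every edge, both endpoints lie together in some bag; and for every vertex, the bags containing it form a connected subtree. Here vertex c appears in no bag, so the decomposition is invalid.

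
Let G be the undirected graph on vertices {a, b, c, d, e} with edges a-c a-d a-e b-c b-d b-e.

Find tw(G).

A width-2 tree decomposition is:
Bags: B1 = {a, b, e}  B2 = {a, b, c}  B3 = {a, b, d}
Tree: B1–B2, B2–B3
Every bag has size at most 3, so the width is 3 − 1 = 2 and tw(G) ≤ 2. Since b–e–a–c–b is a cycle in G, G is not acyclic. Forests are exactly the graphs of treewidth ≤ 1, so tw(G) ≥ 2. Hence tw(G) = 2 exactly.

2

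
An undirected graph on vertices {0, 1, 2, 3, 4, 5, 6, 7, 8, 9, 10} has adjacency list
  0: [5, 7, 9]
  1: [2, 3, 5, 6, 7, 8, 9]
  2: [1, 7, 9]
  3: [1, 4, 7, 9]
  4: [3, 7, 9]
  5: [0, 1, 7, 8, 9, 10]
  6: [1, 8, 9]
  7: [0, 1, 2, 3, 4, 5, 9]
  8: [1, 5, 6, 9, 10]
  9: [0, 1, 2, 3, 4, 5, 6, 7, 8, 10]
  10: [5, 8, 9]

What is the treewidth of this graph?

A width-3 tree decomposition is:
Bags: B1 = {1, 5, 7, 9}  B2 = {1, 5, 8, 9}  B3 = {1, 6, 8, 9}  B4 = {1, 3, 7, 9}  B5 = {3, 4, 7, 9}  B6 = {5, 8, 9, 10}  B7 = {1, 2, 7, 9}  B8 = {0, 5, 7, 9}
Tree: B1–B2, B2–B3, B1–B4, B4–B5, B2–B6, B4–B7, B1–B8
The largest bag has 4 vertices, giving width 3; this decomposition certifies tw(G) ≤ 3. Conversely, {0, 5, 7, 9} is a clique of size 4, and the vertices of any clique must share a bag in every tree decomposition; so some bag has ≥ 4 vertices and tw(G) ≥ 3. Combining the bounds, tw(G) = 3.

3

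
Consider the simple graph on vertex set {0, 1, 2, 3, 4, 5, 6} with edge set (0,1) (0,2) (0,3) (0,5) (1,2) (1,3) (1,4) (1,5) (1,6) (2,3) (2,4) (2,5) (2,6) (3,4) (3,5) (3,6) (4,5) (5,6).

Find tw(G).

4

A width-4 tree decomposition is:
Bags: B1 = {1, 2, 3, 4, 5}  B2 = {0, 1, 2, 3, 5}  B3 = {1, 2, 3, 5, 6}
Tree: B1–B2, B2–B3
The largest bag has 5 vertices, giving width 4; this decomposition certifies tw(G) ≤ 4. On the other hand G contains the 5-clique {0, 1, 2, 3, 5}. A clique must lie in a single bag of any decomposition, so no decomposition can have width below 4. Combining the bounds, tw(G) = 4.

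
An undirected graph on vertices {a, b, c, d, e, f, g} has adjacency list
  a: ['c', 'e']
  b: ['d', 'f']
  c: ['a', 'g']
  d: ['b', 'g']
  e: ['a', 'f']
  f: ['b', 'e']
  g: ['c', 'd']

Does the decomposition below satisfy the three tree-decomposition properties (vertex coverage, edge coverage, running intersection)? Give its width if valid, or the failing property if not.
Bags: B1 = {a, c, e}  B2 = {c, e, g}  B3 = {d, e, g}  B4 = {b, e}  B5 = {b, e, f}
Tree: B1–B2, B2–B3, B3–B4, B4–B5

A tree decomposition must satisfy three properties: every vertex lies in some bag; for every edge, both endpoints lie together in some bag; and for every vertex, the bags containing it form a connected subtree. Here edge (d,b) lies in no bag, so the decomposition is invalid.

No — edge (d,b) lies in no bag.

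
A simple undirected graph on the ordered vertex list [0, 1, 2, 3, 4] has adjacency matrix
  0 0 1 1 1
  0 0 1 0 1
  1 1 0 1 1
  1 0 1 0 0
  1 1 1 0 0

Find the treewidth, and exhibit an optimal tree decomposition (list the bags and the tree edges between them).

Each bag holds 3 vertices, so the decomposition has width 2, which upper-bounds the treewidth. For the lower bound, the 3 vertices {0, 2, 3} are pairwise adjacent, and any tree decomposition puts a clique entirely inside one bag — forcing width ≥ 2. Combining the bounds, tw(G) = 2.

Treewidth 2.
One optimal decomposition is:
Bags: B1 = {1, 2, 4}  B2 = {0, 2, 4}  B3 = {0, 2, 3}
Tree: B1–B2, B2–B3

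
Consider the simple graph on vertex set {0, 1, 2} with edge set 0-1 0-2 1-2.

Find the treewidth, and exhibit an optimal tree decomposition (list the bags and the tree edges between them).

Treewidth 2.
One optimal decomposition is:
Bags: B1 = {0, 1, 2}
Tree: (single bag)

With just one bag of size 3, the width is 3 − 1 = 2, so tw(G) ≤ 2. On the other hand G contains the 3-clique {0, 1, 2}. A clique must lie in a single bag of any decomposition, so no decomposition can have width below 2. The upper and lower bounds meet at 2, so that is the treewidth.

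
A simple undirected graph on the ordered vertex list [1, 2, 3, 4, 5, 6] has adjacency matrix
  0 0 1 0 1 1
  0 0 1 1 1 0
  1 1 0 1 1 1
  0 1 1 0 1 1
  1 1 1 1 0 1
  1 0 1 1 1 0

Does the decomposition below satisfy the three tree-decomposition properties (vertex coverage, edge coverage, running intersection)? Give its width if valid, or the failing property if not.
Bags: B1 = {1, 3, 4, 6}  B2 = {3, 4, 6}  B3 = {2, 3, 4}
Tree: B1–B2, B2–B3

A tree decomposition must satisfy three properties: every vertex lies in some bag; for every edge, both endpoints lie together in some bag; and for every vertex, the bags containing it form a connected subtree. Here vertex 5 appears in no bag, so the decomposition is invalid.

No — vertex 5 appears in no bag.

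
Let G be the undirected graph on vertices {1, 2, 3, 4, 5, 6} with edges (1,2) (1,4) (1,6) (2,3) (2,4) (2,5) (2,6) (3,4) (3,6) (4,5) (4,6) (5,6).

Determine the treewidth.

3

A width-3 tree decomposition is:
Bags: B1 = {1, 2, 4, 6}  B2 = {2, 4, 5, 6}  B3 = {2, 3, 4, 6}
Tree: B1–B2, B2–B3
Every bag has size at most 4, so the width is 4 − 1 = 3 and tw(G) ≤ 3. On the other hand G contains the 4-clique {1, 2, 4, 6}. A clique must lie in a single bag of any decomposition, so no decomposition can have width below 3. Therefore the treewidth is 3.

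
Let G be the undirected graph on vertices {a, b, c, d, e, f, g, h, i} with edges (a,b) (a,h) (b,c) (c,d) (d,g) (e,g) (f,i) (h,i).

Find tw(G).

1

A width-1 tree decomposition is:
Bags: B1 = {f, i}  B2 = {h, i}  B3 = {a, h}  B4 = {a, b}  B5 = {b, c}  B6 = {c, d}  B7 = {d, g}  B8 = {e, g}
Tree: B1–B2, B2–B3, B3–B4, B4–B5, B5–B6, B6–B7, B7–B8
Every bag has size at most 2, so the width is 2 − 1 = 1 and tw(G) ≤ 1. Any graph with an edge has treewidth ≥ 1, and G has the edge f–i. Combining the bounds, tw(G) = 1.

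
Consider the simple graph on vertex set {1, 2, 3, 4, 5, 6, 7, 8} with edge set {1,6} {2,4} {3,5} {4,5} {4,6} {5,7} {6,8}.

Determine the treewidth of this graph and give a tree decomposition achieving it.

Treewidth 1.
One optimal decomposition is:
Bags: B1 = {4, 5}  B2 = {5, 7}  B3 = {4, 6}  B4 = {1, 6}  B5 = {2, 4}  B6 = {6, 8}  B7 = {3, 5}
Tree: B1–B2, B1–B3, B3–B4, B1–B5, B3–B6, B2–B7

Each bag holds 2 vertices, so the decomposition has width 1, which upper-bounds the treewidth. Since G has at least one edge (e.g. 4–5), it is not an edgeless graph, so tw(G) ≥ 1. Therefore the treewidth is 1.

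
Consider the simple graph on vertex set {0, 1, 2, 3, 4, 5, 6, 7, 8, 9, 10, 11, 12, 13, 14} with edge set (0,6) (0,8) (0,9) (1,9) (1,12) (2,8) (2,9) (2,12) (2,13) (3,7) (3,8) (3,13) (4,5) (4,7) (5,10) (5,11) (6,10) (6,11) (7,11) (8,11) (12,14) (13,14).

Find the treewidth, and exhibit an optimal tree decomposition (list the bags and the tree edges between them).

Treewidth 3.
Bags: B1 = {1, 9, 12, 14}  B2 = {2, 9, 12, 14}  B3 = {2, 9, 13, 14}  B4 = {0, 2, 9, 13}  B5 = {0, 2, 8, 13}  B6 = {0, 3, 8, 13}  B7 = {0, 3, 6, 8}  B8 = {3, 6, 8, 11}  B9 = {3, 6, 7, 11}  B10 = {6, 7, 10, 11}  B11 = {5, 7, 10, 11}  B12 = {4, 5, 7, 10}
Tree: B1–B2, B2–B3, B3–B4, B4–B5, B5–B6, B6–B7, B7–B8, B8–B9, B9–B10, B10–B11, B11–B12

Each bag holds 4 vertices, so the decomposition has width 3, which upper-bounds the treewidth. For the lower bound: the 4 vertex sets {1,12,14}, {9}, {2}, {0,3,8,13} are disjoint, each induces a connected subgraph, and every pair is joined by at least one edge of G. Contracting each set to a single vertex therefore yields K_{4} as a minor, and since treewidth is minor-monotone, tw(G) ≥ tw(K_{4}) = 3. Hence tw(G) = 3 exactly.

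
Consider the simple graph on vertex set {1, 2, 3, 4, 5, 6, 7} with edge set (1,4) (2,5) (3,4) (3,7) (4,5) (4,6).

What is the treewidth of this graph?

A width-1 tree decomposition is:
Bags: B1 = {1, 4}  B2 = {3, 4}  B3 = {3, 7}  B4 = {4, 5}  B5 = {4, 6}  B6 = {2, 5}
Tree: B1–B2, B2–B3, B1–B4, B1–B5, B4–B6
The largest bag has 2 vertices, giving width 1; this decomposition certifies tw(G) ≤ 1. Any graph with an edge has treewidth ≥ 1, and G has the edge 4–1. Therefore the treewidth is 1.

1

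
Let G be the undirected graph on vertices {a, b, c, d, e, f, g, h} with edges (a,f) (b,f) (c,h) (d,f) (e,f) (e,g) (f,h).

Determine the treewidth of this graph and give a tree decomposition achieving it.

Every bag has size at most 2, so the width is 2 − 1 = 1 and tw(G) ≤ 1. G has an edge, so its treewidth is at least 1. Combining the bounds, tw(G) = 1.

Treewidth 1.
Bags: B1 = {f, h}  B2 = {c, h}  B3 = {a, f}  B4 = {e, f}  B5 = {d, f}  B6 = {b, f}  B7 = {e, g}
Tree: B1–B2, B1–B3, B3–B4, B1–B5, B4–B6, B4–B7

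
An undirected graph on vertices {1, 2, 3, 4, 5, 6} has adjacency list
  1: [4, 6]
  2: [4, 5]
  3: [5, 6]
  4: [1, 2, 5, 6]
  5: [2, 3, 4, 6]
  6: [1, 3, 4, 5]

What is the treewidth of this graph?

2

A width-2 tree decomposition is:
Bags: B1 = {4, 5, 6}  B2 = {3, 5, 6}  B3 = {2, 4, 5}  B4 = {1, 4, 6}
Tree: B1–B2, B1–B3, B1–B4
The largest bag has 3 vertices, giving width 2; this decomposition certifies tw(G) ≤ 2. Conversely, {3, 5, 6} is a clique of size 3, and the vertices of any clique must share a bag in every tree decomposition; so some bag has ≥ 3 vertices and tw(G) ≥ 2. Hence tw(G) = 2 exactly.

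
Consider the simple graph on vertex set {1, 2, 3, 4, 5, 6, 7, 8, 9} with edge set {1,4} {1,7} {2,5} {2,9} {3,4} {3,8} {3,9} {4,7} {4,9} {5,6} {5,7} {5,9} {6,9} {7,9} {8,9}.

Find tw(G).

A width-2 tree decomposition is:
Bags: B1 = {3, 4, 9}  B2 = {3, 8, 9}  B3 = {4, 7, 9}  B4 = {1, 4, 7}  B5 = {5, 7, 9}  B6 = {5, 6, 9}  B7 = {2, 5, 9}
Tree: B1–B2, B1–B3, B3–B4, B3–B5, B5–B6, B5–B7
Every bag has size at most 3, so the width is 3 − 1 = 2 and tw(G) ≤ 2. On the other hand G contains the 3-clique {1, 4, 7}. A clique must lie in a single bag of any decomposition, so no decomposition can have width below 2. Hence tw(G) = 2 exactly.

2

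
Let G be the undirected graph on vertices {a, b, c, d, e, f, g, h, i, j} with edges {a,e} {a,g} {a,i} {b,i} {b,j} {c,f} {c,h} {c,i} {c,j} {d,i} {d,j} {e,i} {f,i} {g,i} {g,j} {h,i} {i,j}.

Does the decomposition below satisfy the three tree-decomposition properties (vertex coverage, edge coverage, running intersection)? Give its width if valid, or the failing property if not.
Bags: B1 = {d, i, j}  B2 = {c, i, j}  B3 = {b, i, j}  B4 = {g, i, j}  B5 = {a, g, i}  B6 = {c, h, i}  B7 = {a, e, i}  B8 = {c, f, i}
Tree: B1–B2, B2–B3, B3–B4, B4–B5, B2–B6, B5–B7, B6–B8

Checking the three conditions: (i) the bags cover all of {a, b, c, d, e, f, g, h, i, j}; (ii) for each edge, some bag contains both endpoints; (iii) the bags containing any fixed vertex form a subtree. All hold, so the decomposition is valid with width 3 − 1 = 2.

Yes; width 2.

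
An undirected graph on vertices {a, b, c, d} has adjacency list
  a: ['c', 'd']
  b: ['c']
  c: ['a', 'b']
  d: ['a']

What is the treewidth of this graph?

1

A width-1 tree decomposition is:
Bags: B1 = {b, c}  B2 = {a, c}  B3 = {a, d}
Tree: B1–B2, B2–B3
Every bag has size at most 2, so the width is 2 − 1 = 1 and tw(G) ≤ 1. Since G has at least one edge (e.g. c–b), it is not an edgeless graph, so tw(G) ≥ 1. Hence tw(G) = 1 exactly.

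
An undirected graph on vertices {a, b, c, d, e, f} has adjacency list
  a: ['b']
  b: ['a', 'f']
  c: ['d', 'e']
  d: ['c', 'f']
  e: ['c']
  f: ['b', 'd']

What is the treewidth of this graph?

1

A width-1 tree decomposition is:
Bags: B1 = {c, e}  B2 = {c, d}  B3 = {d, f}  B4 = {b, f}  B5 = {a, b}
Tree: B1–B2, B2–B3, B3–B4, B4–B5
Each bag holds 2 vertices, so the decomposition has width 1, which upper-bounds the treewidth. Since G has at least one edge (e.g. e–c), it is not an edgeless graph, so tw(G) ≥ 1. Therefore the treewidth is 1.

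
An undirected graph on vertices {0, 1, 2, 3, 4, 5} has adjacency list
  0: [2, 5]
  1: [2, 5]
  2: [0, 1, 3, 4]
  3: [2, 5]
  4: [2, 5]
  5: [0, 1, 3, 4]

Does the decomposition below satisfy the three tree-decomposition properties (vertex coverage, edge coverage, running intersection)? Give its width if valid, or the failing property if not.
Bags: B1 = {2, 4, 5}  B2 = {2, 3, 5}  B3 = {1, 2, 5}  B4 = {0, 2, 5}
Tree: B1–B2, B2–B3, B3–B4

Yes; width 2.

Checking the three conditions: (i) the bags cover all of {0, 1, 2, 3, 4, 5}; (ii) for each edge, some bag contains both endpoints; (iii) the bags containing any fixed vertex form a subtree. All hold, so the decomposition is valid with width 3 − 1 = 2.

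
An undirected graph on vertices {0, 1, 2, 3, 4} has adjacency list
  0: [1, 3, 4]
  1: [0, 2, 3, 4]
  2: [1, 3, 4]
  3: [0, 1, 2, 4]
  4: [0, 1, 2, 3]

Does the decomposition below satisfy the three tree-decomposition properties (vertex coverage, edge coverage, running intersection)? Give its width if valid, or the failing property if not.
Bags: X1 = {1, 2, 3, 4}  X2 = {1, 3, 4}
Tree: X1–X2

No — vertex 0 appears in no bag.

A tree decomposition must satisfy three properties: every vertex lies in some bag; for every edge, both endpoints lie together in some bag; and for every vertex, the bags containing it form a connected subtree. Here vertex 0 appears in no bag, so the decomposition is invalid.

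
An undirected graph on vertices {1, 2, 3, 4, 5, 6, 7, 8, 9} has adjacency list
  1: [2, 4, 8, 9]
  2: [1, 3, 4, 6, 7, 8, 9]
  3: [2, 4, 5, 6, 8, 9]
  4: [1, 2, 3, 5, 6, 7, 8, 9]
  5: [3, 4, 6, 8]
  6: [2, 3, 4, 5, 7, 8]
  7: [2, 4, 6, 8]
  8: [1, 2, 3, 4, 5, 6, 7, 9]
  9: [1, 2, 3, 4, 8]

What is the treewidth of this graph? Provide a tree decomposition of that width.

Every bag has size at most 5, so the width is 5 − 1 = 4 and tw(G) ≤ 4. On the other hand G contains the 5-clique {1, 2, 4, 8, 9}. A clique must lie in a single bag of any decomposition, so no decomposition can have width below 4. Combining the bounds, tw(G) = 4.

Treewidth 4.
One such decomposition:
Bags: B1 = {2, 3, 4, 6, 8}  B2 = {2, 3, 4, 8, 9}  B3 = {3, 4, 5, 6, 8}  B4 = {2, 4, 6, 7, 8}  B5 = {1, 2, 4, 8, 9}
Tree: B1–B2, B1–B3, B1–B4, B2–B5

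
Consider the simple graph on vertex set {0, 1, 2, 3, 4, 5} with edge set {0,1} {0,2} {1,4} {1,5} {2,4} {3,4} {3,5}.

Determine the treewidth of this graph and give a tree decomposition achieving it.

Each bag holds 3 vertices, so the decomposition has width 2, which upper-bounds the treewidth. For the lower bound, G contains the cycle 2–0–1–4–2, so G is not a forest; only forests have treewidth ≤ 1, hence tw(G) ≥ 2. Therefore the treewidth is 2.

Treewidth 2.
One such decomposition:
Bags: B1 = {0, 2, 4}  B2 = {0, 1, 4}  B3 = {1, 3, 4}  B4 = {1, 3, 5}
Tree: B1–B2, B2–B3, B3–B4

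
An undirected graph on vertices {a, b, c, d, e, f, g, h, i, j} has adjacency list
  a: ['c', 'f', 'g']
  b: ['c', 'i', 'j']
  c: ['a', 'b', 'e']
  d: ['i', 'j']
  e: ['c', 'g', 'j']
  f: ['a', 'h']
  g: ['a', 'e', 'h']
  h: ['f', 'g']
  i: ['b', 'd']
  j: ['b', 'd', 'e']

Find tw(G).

A width-2 tree decomposition is:
Bags: B1 = {b, d, i}  B2 = {b, d, j}  B3 = {b, c, j}  B4 = {c, e, j}  B5 = {a, c, e}  B6 = {a, e, g}  B7 = {a, f, g}  B8 = {f, g, h}
Tree: B1–B2, B2–B3, B3–B4, B4–B5, B5–B6, B6–B7, B7–B8
Each bag holds 3 vertices, so the decomposition has width 2, which upper-bounds the treewidth. Since i–d–j–b–i is a cycle in G, G is not acyclic. Forests are exactly the graphs of treewidth ≤ 1, so tw(G) ≥ 2. Therefore the treewidth is 2.

2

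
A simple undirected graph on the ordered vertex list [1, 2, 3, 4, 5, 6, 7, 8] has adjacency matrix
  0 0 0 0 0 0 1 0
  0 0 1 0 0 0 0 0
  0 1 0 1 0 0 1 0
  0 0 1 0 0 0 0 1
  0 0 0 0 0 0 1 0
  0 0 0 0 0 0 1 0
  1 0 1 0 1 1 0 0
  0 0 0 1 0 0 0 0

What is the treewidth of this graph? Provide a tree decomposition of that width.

Treewidth 1.
One such decomposition:
Bags: B1 = {3, 7}  B2 = {3, 4}  B3 = {6, 7}  B4 = {1, 7}  B5 = {5, 7}  B6 = {4, 8}  B7 = {2, 3}
Tree: B1–B2, B1–B3, B1–B4, B1–B5, B2–B6, B1–B7

Each bag holds 2 vertices, so the decomposition has width 1, which upper-bounds the treewidth. Since G has at least one edge (e.g. 3–7), it is not an edgeless graph, so tw(G) ≥ 1. Hence tw(G) = 1 exactly.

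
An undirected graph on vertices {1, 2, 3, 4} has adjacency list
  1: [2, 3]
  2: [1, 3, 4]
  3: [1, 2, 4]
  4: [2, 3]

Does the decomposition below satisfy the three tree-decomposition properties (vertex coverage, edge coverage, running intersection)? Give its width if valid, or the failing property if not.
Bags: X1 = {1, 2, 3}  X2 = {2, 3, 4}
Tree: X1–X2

Every vertex of G appears in some bag (union = {1, 2, 3, 4}); every edge is covered by a bag; and for each vertex v the set of bags containing v is connected in the bag tree. The decomposition is therefore valid. The largest bag has 3 vertices, so the width is 2.

Yes; width 2.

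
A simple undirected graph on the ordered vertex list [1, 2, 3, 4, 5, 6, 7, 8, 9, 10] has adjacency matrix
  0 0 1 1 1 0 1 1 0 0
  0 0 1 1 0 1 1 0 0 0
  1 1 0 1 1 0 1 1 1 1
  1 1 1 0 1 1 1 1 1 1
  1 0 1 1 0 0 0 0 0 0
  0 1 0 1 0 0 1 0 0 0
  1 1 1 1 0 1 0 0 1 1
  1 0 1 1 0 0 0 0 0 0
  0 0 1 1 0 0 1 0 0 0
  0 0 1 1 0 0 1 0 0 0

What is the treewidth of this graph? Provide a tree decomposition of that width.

Treewidth 3.
Bags: B1 = {1, 3, 4, 7}  B2 = {3, 4, 7, 9}  B3 = {2, 3, 4, 7}  B4 = {1, 3, 4, 5}  B5 = {3, 4, 7, 10}  B6 = {1, 3, 4, 8}  B7 = {2, 4, 6, 7}
Tree: B1–B2, B2–B3, B1–B4, B1–B5, B1–B6, B3–B7

Every bag has size at most 4, so the width is 4 − 1 = 3 and tw(G) ≤ 3. On the other hand G contains the 4-clique {1, 3, 4, 8}. A clique must lie in a single bag of any decomposition, so no decomposition can have width below 3. Hence tw(G) = 3 exactly.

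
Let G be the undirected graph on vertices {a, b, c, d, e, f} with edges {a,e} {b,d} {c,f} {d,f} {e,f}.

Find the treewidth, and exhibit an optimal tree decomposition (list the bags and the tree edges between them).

Treewidth 1.
One such decomposition:
Bags: B1 = {e, f}  B2 = {a, e}  B3 = {c, f}  B4 = {d, f}  B5 = {b, d}
Tree: B1–B2, B1–B3, B1–B4, B4–B5

The largest bag has 2 vertices, giving width 1; this decomposition certifies tw(G) ≤ 1. G has an edge, so its treewidth is at least 1. Combining the bounds, tw(G) = 1.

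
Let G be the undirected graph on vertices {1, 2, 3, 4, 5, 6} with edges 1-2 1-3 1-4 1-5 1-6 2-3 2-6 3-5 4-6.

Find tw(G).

2

A width-2 tree decomposition is:
Bags: B1 = {1, 2, 3}  B2 = {1, 2, 6}  B3 = {1, 3, 5}  B4 = {1, 4, 6}
Tree: B1–B2, B1–B3, B2–B4
The largest bag has 3 vertices, giving width 2; this decomposition certifies tw(G) ≤ 2. For the lower bound, the 3 vertices {1, 2, 3} are pairwise adjacent, and any tree decomposition puts a clique entirely inside one bag — forcing width ≥ 2. Therefore the treewidth is 2.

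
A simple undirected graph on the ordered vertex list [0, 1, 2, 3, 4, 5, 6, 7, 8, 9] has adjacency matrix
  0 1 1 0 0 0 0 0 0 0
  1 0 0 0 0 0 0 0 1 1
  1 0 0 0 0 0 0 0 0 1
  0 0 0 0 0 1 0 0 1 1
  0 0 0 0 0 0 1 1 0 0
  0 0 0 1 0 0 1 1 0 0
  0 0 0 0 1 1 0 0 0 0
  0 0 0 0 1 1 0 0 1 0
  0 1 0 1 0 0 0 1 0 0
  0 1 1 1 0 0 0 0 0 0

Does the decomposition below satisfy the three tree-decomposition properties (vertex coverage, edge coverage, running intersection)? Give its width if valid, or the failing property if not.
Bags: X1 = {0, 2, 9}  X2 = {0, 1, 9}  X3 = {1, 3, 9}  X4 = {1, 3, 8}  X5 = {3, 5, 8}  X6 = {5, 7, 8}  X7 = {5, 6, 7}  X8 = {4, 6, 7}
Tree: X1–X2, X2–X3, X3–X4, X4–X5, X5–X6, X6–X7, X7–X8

Yes; width 2.

Every vertex of G appears in some bag (union = {0, 1, 2, 3, 4, 5, 6, 7, 8, 9}); every edge is covered by a bag; and for each vertex v the set of bags containing v is connected in the bag tree. The decomposition is therefore valid. The largest bag has 3 vertices, so the width is 2.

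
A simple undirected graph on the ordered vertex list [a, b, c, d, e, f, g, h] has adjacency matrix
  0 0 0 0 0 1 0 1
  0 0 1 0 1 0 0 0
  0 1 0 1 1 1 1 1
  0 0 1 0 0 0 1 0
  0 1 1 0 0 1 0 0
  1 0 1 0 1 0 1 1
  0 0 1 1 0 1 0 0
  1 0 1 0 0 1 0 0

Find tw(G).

A width-2 tree decomposition is:
Bags: B1 = {c, e, f}  B2 = {c, f, g}  B3 = {c, f, h}  B4 = {b, c, e}  B5 = {a, f, h}  B6 = {c, d, g}
Tree: B1–B2, B2–B3, B1–B4, B3–B5, B2–B6
Every bag has size at most 3, so the width is 3 − 1 = 2 and tw(G) ≤ 2. On the other hand G contains the 3-clique {c, d, g}. A clique must lie in a single bag of any decomposition, so no decomposition can have width below 2. Combining the bounds, tw(G) = 2.

2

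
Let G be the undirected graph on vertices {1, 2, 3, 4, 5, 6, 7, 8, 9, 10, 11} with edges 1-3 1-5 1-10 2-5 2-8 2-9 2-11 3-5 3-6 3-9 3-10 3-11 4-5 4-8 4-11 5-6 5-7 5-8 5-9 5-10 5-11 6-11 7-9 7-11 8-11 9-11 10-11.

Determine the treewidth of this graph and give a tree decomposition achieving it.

Treewidth 3.
One such decomposition:
Bags: B1 = {3, 5, 9, 11}  B2 = {2, 5, 9, 11}  B3 = {5, 7, 9, 11}  B4 = {3, 5, 10, 11}  B5 = {2, 5, 8, 11}  B6 = {4, 5, 8, 11}  B7 = {1, 3, 5, 10}  B8 = {3, 5, 6, 11}
Tree: B1–B2, B2–B3, B1–B4, B2–B5, B5–B6, B4–B7, B4–B8

The largest bag has 4 vertices, giving width 3; this decomposition certifies tw(G) ≤ 3. Conversely, {1, 3, 5, 10} is a clique of size 4, and the vertices of any clique must share a bag in every tree decomposition; so some bag has ≥ 4 vertices and tw(G) ≥ 3. Combining the bounds, tw(G) = 3.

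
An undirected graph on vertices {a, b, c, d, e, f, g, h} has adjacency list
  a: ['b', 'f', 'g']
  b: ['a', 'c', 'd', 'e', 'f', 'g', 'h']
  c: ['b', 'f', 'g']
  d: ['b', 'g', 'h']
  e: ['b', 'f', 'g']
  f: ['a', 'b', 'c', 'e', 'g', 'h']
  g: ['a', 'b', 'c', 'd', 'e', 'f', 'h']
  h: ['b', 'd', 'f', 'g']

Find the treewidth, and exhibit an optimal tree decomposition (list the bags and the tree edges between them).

Treewidth 3.
One such decomposition:
Bags: B1 = {b, c, f, g}  B2 = {b, e, f, g}  B3 = {b, f, g, h}  B4 = {b, d, g, h}  B5 = {a, b, f, g}
Tree: B1–B2, B2–B3, B3–B4, B2–B5

Every bag has size at most 4, so the width is 4 − 1 = 3 and tw(G) ≤ 3. For the lower bound, the 4 vertices {b, d, g, h} are pairwise adjacent, and any tree decomposition puts a clique entirely inside one bag — forcing width ≥ 3. Therefore the treewidth is 3.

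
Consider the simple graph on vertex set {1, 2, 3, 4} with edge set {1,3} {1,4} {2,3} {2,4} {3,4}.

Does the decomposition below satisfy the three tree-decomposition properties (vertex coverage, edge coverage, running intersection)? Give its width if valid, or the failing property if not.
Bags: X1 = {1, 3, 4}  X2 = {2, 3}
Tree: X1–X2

A tree decomposition must satisfy three properties: every vertex lies in some bag; for every edge, both endpoints lie together in some bag; and for every vertex, the bags containing it form a connected subtree. Here edge (4,2) lies in no bag, so the decomposition is invalid.

No — edge (4,2) lies in no bag.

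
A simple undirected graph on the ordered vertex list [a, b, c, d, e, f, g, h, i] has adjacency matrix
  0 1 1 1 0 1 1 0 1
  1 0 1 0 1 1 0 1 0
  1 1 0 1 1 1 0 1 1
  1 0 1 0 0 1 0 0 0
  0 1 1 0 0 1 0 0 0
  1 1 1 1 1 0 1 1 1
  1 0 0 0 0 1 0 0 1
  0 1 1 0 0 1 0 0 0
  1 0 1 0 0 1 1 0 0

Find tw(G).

3

A width-3 tree decomposition is:
Bags: B1 = {a, c, f, i}  B2 = {a, b, c, f}  B3 = {b, c, e, f}  B4 = {a, f, g, i}  B5 = {b, c, f, h}  B6 = {a, c, d, f}
Tree: B1–B2, B2–B3, B1–B4, B3–B5, B2–B6
The largest bag has 4 vertices, giving width 3; this decomposition certifies tw(G) ≤ 3. Conversely, {a, f, g, i} is a clique of size 4, and the vertices of any clique must share a bag in every tree decomposition; so some bag has ≥ 4 vertices and tw(G) ≥ 3. The upper and lower bounds meet at 3, so that is the treewidth.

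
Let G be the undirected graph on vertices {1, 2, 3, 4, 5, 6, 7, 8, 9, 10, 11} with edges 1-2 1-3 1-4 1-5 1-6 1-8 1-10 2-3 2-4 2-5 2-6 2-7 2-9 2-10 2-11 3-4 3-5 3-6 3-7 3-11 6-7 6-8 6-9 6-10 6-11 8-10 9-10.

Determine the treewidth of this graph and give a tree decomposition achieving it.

The largest bag has 4 vertices, giving width 3; this decomposition certifies tw(G) ≤ 3. Conversely, {1, 6, 8, 10} is a clique of size 4, and the vertices of any clique must share a bag in every tree decomposition; so some bag has ≥ 4 vertices and tw(G) ≥ 3. Combining the bounds, tw(G) = 3.

Treewidth 3.
One optimal decomposition is:
Bags: B1 = {1, 2, 3, 6}  B2 = {1, 2, 6, 10}  B3 = {1, 2, 3, 5}  B4 = {2, 6, 9, 10}  B5 = {2, 3, 6, 11}  B6 = {2, 3, 6, 7}  B7 = {1, 2, 3, 4}  B8 = {1, 6, 8, 10}
Tree: B1–B2, B1–B3, B2–B4, B1–B5, B5–B6, B3–B7, B2–B8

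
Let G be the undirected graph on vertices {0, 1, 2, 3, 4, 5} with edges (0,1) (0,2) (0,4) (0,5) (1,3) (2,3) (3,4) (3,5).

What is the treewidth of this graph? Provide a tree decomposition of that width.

Each bag holds 3 vertices, so the decomposition has width 2, which upper-bounds the treewidth. For the lower bound, G contains the cycle 4–3–5–0–4, so G is not a forest; only forests have treewidth ≤ 1, hence tw(G) ≥ 2. The upper and lower bounds meet at 2, so that is the treewidth.

Treewidth 2.
One optimal decomposition is:
Bags: B1 = {0, 3, 4}  B2 = {0, 3, 5}  B3 = {0, 1, 3}  B4 = {0, 2, 3}
Tree: B1–B2, B2–B3, B3–B4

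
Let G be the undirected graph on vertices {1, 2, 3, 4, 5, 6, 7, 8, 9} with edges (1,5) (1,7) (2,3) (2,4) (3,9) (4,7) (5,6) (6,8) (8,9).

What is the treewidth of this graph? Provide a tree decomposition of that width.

The largest bag has 3 vertices, giving width 2; this decomposition certifies tw(G) ≤ 2. Since 9–3–2–4–7–1–5–6–8–9 is a cycle in G, G is not acyclic. Forests are exactly the graphs of treewidth ≤ 1, so tw(G) ≥ 2. Hence tw(G) = 2 exactly.

Treewidth 2.
One such decomposition:
Bags: B1 = {2, 3, 9}  B2 = {2, 4, 9}  B3 = {4, 7, 9}  B4 = {1, 7, 9}  B5 = {1, 5, 9}  B6 = {5, 6, 9}  B7 = {6, 8, 9}
Tree: B1–B2, B2–B3, B3–B4, B4–B5, B5–B6, B6–B7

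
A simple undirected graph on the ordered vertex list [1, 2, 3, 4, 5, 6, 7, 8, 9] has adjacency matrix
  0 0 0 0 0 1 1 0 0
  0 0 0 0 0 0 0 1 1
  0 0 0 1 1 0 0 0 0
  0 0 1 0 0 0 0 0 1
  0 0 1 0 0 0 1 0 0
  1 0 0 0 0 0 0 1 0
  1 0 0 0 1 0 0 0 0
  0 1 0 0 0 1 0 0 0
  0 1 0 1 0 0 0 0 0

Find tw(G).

2

A width-2 tree decomposition is:
Bags: B1 = {1, 6, 7}  B2 = {5, 6, 7}  B3 = {3, 5, 6}  B4 = {3, 4, 6}  B5 = {4, 6, 9}  B6 = {2, 6, 9}  B7 = {2, 6, 8}
Tree: B1–B2, B2–B3, B3–B4, B4–B5, B5–B6, B6–B7
The largest bag has 3 vertices, giving width 2; this decomposition certifies tw(G) ≤ 2. Since 6–1–7–5–3–4–9–2–8–6 is a cycle in G, G is not acyclic. Forests are exactly the graphs of treewidth ≤ 1, so tw(G) ≥ 2. The upper and lower bounds meet at 2, so that is the treewidth.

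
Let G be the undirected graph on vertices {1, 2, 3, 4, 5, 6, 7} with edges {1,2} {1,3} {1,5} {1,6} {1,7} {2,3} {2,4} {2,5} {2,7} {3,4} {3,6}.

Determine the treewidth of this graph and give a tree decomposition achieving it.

Treewidth 2.
Bags: B1 = {1, 2, 5}  B2 = {1, 2, 3}  B3 = {2, 3, 4}  B4 = {1, 3, 6}  B5 = {1, 2, 7}
Tree: B1–B2, B2–B3, B2–B4, B2–B5

Each bag holds 3 vertices, so the decomposition has width 2, which upper-bounds the treewidth. For the lower bound, the 3 vertices {1, 2, 3} are pairwise adjacent, and any tree decomposition puts a clique entirely inside one bag — forcing width ≥ 2. Hence tw(G) = 2 exactly.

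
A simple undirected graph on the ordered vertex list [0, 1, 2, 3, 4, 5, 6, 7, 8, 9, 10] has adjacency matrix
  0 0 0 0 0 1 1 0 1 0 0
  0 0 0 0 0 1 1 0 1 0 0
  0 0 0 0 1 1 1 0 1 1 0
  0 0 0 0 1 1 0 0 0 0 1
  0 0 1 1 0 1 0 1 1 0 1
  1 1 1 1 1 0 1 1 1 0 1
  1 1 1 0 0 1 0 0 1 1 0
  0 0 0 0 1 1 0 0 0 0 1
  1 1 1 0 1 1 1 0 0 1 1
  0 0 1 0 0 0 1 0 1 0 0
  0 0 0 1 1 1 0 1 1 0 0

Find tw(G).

A width-3 tree decomposition is:
Bags: B1 = {2, 5, 6, 8}  B2 = {2, 4, 5, 8}  B3 = {1, 5, 6, 8}  B4 = {2, 6, 8, 9}  B5 = {4, 5, 8, 10}  B6 = {3, 4, 5, 10}  B7 = {4, 5, 7, 10}  B8 = {0, 5, 6, 8}
Tree: B1–B2, B1–B3, B1–B4, B2–B5, B5–B6, B5–B7, B3–B8
The largest bag has 4 vertices, giving width 3; this decomposition certifies tw(G) ≤ 3. For the lower bound, the 4 vertices {2, 6, 8, 9} are pairwise adjacent, and any tree decomposition puts a clique entirely inside one bag — forcing width ≥ 3. Hence tw(G) = 3 exactly.

3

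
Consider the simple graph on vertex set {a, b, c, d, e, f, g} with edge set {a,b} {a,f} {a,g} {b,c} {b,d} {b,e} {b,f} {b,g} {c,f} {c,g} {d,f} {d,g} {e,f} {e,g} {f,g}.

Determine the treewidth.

A width-3 tree decomposition is:
Bags: B1 = {b, e, f, g}  B2 = {b, d, f, g}  B3 = {a, b, f, g}  B4 = {b, c, f, g}
Tree: B1–B2, B2–B3, B3–B4
Each bag holds 4 vertices, so the decomposition has width 3, which upper-bounds the treewidth. For the lower bound, the 4 vertices {b, d, f, g} are pairwise adjacent, and any tree decomposition puts a clique entirely inside one bag — forcing width ≥ 3. Combining the bounds, tw(G) = 3.

3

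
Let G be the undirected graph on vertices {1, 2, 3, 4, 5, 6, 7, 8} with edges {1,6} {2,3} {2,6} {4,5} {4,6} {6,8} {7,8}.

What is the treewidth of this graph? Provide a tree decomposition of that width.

Treewidth 1.
One optimal decomposition is:
Bags: B1 = {2, 6}  B2 = {6, 8}  B3 = {2, 3}  B4 = {7, 8}  B5 = {4, 6}  B6 = {4, 5}  B7 = {1, 6}
Tree: B1–B2, B1–B3, B2–B4, B2–B5, B5–B6, B5–B7

The largest bag has 2 vertices, giving width 1; this decomposition certifies tw(G) ≤ 1. Since G has at least one edge (e.g. 2–6), it is not an edgeless graph, so tw(G) ≥ 1. Combining the bounds, tw(G) = 1.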